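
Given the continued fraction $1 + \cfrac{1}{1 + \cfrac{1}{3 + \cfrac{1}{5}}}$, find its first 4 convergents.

1/1, 2/1, 7/4, 37/21

Using the convergent recurrence p_i = a_i*p_{i-1} + p_{i-2}, q_i = a_i*q_{i-1} + q_{i-2} with p_{-2}=0, p_{-1}=1, q_{-2}=1, q_{-1}=0:
  i=0: a_0=1, p_0 = 1*1 + 0 = 1, q_0 = 1*0 + 1 = 1.
  i=1: a_1=1, p_1 = 1*1 + 1 = 2, q_1 = 1*1 + 0 = 1.
  i=2: a_2=3, p_2 = 3*2 + 1 = 7, q_2 = 3*1 + 1 = 4.
  i=3: a_3=5, p_3 = 5*7 + 2 = 37, q_3 = 5*4 + 1 = 21.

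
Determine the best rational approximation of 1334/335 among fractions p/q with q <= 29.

115/29

Expand x = 1334/335 as a continued fraction with the Euclidean algorithm:
  1334 = 3*335 + 329, so a_0 = 3.
  335 = 1*329 + 6, so a_1 = 1.
  329 = 54*6 + 5, so a_2 = 54.
  6 = 1*5 + 1, so a_3 = 1.
  5 = 5*1 + 0, so a_4 = 5.
so x = [3; 1, 54, 1, 5].
Convergents (p_i = a_i*p_{i-1} + p_{i-2}, q_i = a_i*q_{i-1} + q_{i-2} with p_{-2}=0, p_{-1}=1, q_{-2}=1, q_{-1}=0), until the denominator exceeds 29:
  i=0: a_0=3, p_0 = 3*1 + 0 = 3, q_0 = 3*0 + 1 = 1.
  i=1: a_1=1, p_1 = 1*3 + 1 = 4, q_1 = 1*1 + 0 = 1.
  i=2: a_2=54, p_2 = 54*4 + 3 = 219, q_2 = 54*1 + 1 = 55.
q_2 = 55 > 29, so the last convergent with denominator <= 29 is p_1/q_1 = 4/1.
The closest fraction with denominator <= 29 is either p_1/q_1 or the intermediate fraction (k*p_1 + p_0)/(k*q_1 + q_0) with the largest k >= 1 whose denominator stays <= 29; these approach x as k grows, and every other convergent or intermediate fraction in range is farther away.
Largest k: floor((29 - q_0)/q_1) = floor((29 - 1)/1) = 28.
That gives (28*4 + 3)/(28*1 + 1) = 115/29.
Compare the errors: |x - 4/1| = |1334*1 - 4*335|/(335*1) = 6/335, and |x - 115/29| = |1334*29 - 115*335|/(335*29) = 161/9715.
Cross-multiplying, 161*335 = 53935 < 58290 = 6*9715, so 161/9715 is smaller: the intermediate fraction 115/29 is closer to x than 4/1.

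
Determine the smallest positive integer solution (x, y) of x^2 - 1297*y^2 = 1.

First expand sqrt(1297) as a continued fraction. With x_i = (sqrt(1297) + m_i)/d_i and (m_0, d_0) = (0, 1): a_0 = floor(sqrt(1297)) = 36, since 36^2 = 1296 <= 1297 < 1369 = 37^2.
Iterate m_{i+1} = d_i*a_i - m_i, d_{i+1} = (1297 - m_{i+1}^2)/d_i, a_{i+1} = floor((a_0 + m_{i+1})/d_{i+1}):
  m_1 = 1*36 - 0 = 36, d_1 = (1297 - 36^2)/1 = 1/1 = 1, a_1 = floor((36 + 36)/1) = 72.
  m_2 = 1*72 - 36 = 36, d_2 = (1297 - 36^2)/1 = 1/1 = 1: (m_2, d_2) = (m_1, d_1) = (36, 1), so from here the quotient a_1 repeats; the period length is 1.
So sqrt(1297) = [36; (72)] with period length k = 1.
k is odd, so (p_{k-1}, q_{k-1}) only solves x^2 - 1297y^2 = -1 and the fundamental solution of x^2 - 1297y^2 = 1 is (p_{2k-1}, q_{2k-1}) = (p_1, q_1); compute convergents through index 1, running through the period twice.
Convergents (p_i = a_i*p_{i-1} + p_{i-2}, q_i = a_i*q_{i-1} + q_{i-2} with p_{-2}=0, p_{-1}=1, q_{-2}=1, q_{-1}=0):
  i=0: a_0=36, p_0 = 36*1 + 0 = 36, q_0 = 36*0 + 1 = 1.
  i=1: a_1=72, p_1 = 72*36 + 1 = 2593, q_1 = 72*1 + 0 = 72.
Indeed p_0^2 - 1297*q_0^2 = 1296 - 1297 = -1, not +1.
Check: 2593^2 - 1297*72^2 = 6723649 - 6723648 = 1, so (x, y) = (2593, 72) solves the equation, and by the theorem it is the least positive solution.

(x, y) = (2593, 72)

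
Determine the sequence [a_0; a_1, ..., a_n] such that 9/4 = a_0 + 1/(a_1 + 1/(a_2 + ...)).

[2; 4]

Run the Euclidean algorithm on 9 and 4; the successive quotients are the partial quotients a_0, a_1, ... (each step inverts the fractional part left over by the previous one):
  9 = 2*4 + 1, so a_0 = 2.
  4 = 4*1 + 0, so a_1 = 4.
The remainder reaches 0 after 2 divisions, so the expansion has 2 partial quotients, read off in order.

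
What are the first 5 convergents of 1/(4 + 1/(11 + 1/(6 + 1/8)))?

0/1, 1/4, 11/45, 67/274, 547/2237

Using the convergent recurrence p_i = a_i*p_{i-1} + p_{i-2}, q_i = a_i*q_{i-1} + q_{i-2} with p_{-2}=0, p_{-1}=1, q_{-2}=1, q_{-1}=0:
  i=0: a_0=0, p_0 = 0*1 + 0 = 0, q_0 = 0*0 + 1 = 1.
  i=1: a_1=4, p_1 = 4*0 + 1 = 1, q_1 = 4*1 + 0 = 4.
  i=2: a_2=11, p_2 = 11*1 + 0 = 11, q_2 = 11*4 + 1 = 45.
  i=3: a_3=6, p_3 = 6*11 + 1 = 67, q_3 = 6*45 + 4 = 274.
  i=4: a_4=8, p_4 = 8*67 + 11 = 547, q_4 = 8*274 + 45 = 2237.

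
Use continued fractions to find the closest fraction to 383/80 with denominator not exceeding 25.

Expand x = 383/80 as a continued fraction with the Euclidean algorithm:
  383 = 4*80 + 63, so a_0 = 4.
  80 = 1*63 + 17, so a_1 = 1.
  63 = 3*17 + 12, so a_2 = 3.
  17 = 1*12 + 5, so a_3 = 1.
  12 = 2*5 + 2, so a_4 = 2.
  5 = 2*2 + 1, so a_5 = 2.
  2 = 2*1 + 0, so a_6 = 2.
so x = [4; 1, 3, 1, 2, 2, 2].
Convergents (p_i = a_i*p_{i-1} + p_{i-2}, q_i = a_i*q_{i-1} + q_{i-2} with p_{-2}=0, p_{-1}=1, q_{-2}=1, q_{-1}=0), until the denominator exceeds 25:
  i=0: a_0=4, p_0 = 4*1 + 0 = 4, q_0 = 4*0 + 1 = 1.
  i=1: a_1=1, p_1 = 1*4 + 1 = 5, q_1 = 1*1 + 0 = 1.
  i=2: a_2=3, p_2 = 3*5 + 4 = 19, q_2 = 3*1 + 1 = 4.
  i=3: a_3=1, p_3 = 1*19 + 5 = 24, q_3 = 1*4 + 1 = 5.
  i=4: a_4=2, p_4 = 2*24 + 19 = 67, q_4 = 2*5 + 4 = 14.
  i=5: a_5=2, p_5 = 2*67 + 24 = 158, q_5 = 2*14 + 5 = 33.
q_5 = 33 > 25, so the last convergent with denominator <= 25 is p_4/q_4 = 67/14.
The closest fraction with denominator <= 25 is either p_4/q_4 or the intermediate fraction (k*p_4 + p_3)/(k*q_4 + q_3) with the largest k >= 1 whose denominator stays <= 25; these approach x as k grows, and every other convergent or intermediate fraction in range is farther away.
Largest k: floor((25 - q_3)/q_4) = floor((25 - 5)/14) = 1.
That gives (1*67 + 24)/(1*14 + 5) = 91/19.
Compare the errors: |x - 67/14| = |383*14 - 67*80|/(80*14) = 2/1120, and |x - 91/19| = |383*19 - 91*80|/(80*19) = 3/1520.
Cross-multiplying, 2*1520 = 3040 < 3360 = 3*1120, so 2/1120 is smaller: the convergent 67/14 is closer to x than 91/19.

67/14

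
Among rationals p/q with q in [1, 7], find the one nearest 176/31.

17/3

Expand x = 176/31 as a continued fraction with the Euclidean algorithm:
  176 = 5*31 + 21, so a_0 = 5.
  31 = 1*21 + 10, so a_1 = 1.
  21 = 2*10 + 1, so a_2 = 2.
  10 = 10*1 + 0, so a_3 = 10.
so x = [5; 1, 2, 10].
Convergents (p_i = a_i*p_{i-1} + p_{i-2}, q_i = a_i*q_{i-1} + q_{i-2} with p_{-2}=0, p_{-1}=1, q_{-2}=1, q_{-1}=0), until the denominator exceeds 7:
  i=0: a_0=5, p_0 = 5*1 + 0 = 5, q_0 = 5*0 + 1 = 1.
  i=1: a_1=1, p_1 = 1*5 + 1 = 6, q_1 = 1*1 + 0 = 1.
  i=2: a_2=2, p_2 = 2*6 + 5 = 17, q_2 = 2*1 + 1 = 3.
  i=3: a_3=10, p_3 = 10*17 + 6 = 176, q_3 = 10*3 + 1 = 31.
q_3 = 31 > 7, so the last convergent with denominator <= 7 is p_2/q_2 = 17/3.
The closest fraction with denominator <= 7 is either p_2/q_2 or the intermediate fraction (k*p_2 + p_1)/(k*q_2 + q_1) with the largest k >= 1 whose denominator stays <= 7; these approach x as k grows, and every other convergent or intermediate fraction in range is farther away.
Largest k: floor((7 - q_1)/q_2) = floor((7 - 1)/3) = 2.
That gives (2*17 + 6)/(2*3 + 1) = 40/7.
Compare the errors: |x - 17/3| = |176*3 - 17*31|/(31*3) = 1/93, and |x - 40/7| = |176*7 - 40*31|/(31*7) = 8/217.
Cross-multiplying, 1*217 = 217 < 744 = 8*93, so 1/93 is smaller: the convergent 17/3 is closer to x than 40/7.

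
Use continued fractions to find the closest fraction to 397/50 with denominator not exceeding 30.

135/17

Expand x = 397/50 as a continued fraction with the Euclidean algorithm:
  397 = 7*50 + 47, so a_0 = 7.
  50 = 1*47 + 3, so a_1 = 1.
  47 = 15*3 + 2, so a_2 = 15.
  3 = 1*2 + 1, so a_3 = 1.
  2 = 2*1 + 0, so a_4 = 2.
so x = [7; 1, 15, 1, 2].
Convergents (p_i = a_i*p_{i-1} + p_{i-2}, q_i = a_i*q_{i-1} + q_{i-2} with p_{-2}=0, p_{-1}=1, q_{-2}=1, q_{-1}=0), until the denominator exceeds 30:
  i=0: a_0=7, p_0 = 7*1 + 0 = 7, q_0 = 7*0 + 1 = 1.
  i=1: a_1=1, p_1 = 1*7 + 1 = 8, q_1 = 1*1 + 0 = 1.
  i=2: a_2=15, p_2 = 15*8 + 7 = 127, q_2 = 15*1 + 1 = 16.
  i=3: a_3=1, p_3 = 1*127 + 8 = 135, q_3 = 1*16 + 1 = 17.
  i=4: a_4=2, p_4 = 2*135 + 127 = 397, q_4 = 2*17 + 16 = 50.
q_4 = 50 > 30, so the last convergent with denominator <= 30 is p_3/q_3 = 135/17.
The closest fraction with denominator <= 30 is either p_3/q_3 or the intermediate fraction (k*p_3 + p_2)/(k*q_3 + q_2) with the largest k >= 1 whose denominator stays <= 30; these approach x as k grows, and every other convergent or intermediate fraction in range is farther away.
Largest k: floor((30 - q_2)/q_3) = floor((30 - 16)/17) = 0.
Since k = 0, no intermediate fraction beyond p_3/q_3 has denominator <= 30, so the convergent 135/17 is the closest (its error is |397*17 - 135*50|/(50*17) = 1/850).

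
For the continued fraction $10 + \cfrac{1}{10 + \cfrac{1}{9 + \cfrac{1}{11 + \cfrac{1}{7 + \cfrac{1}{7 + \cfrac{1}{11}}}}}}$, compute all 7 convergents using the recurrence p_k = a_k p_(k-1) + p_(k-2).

10/1, 101/10, 919/91, 10210/1011, 72389/7168, 516933/51187, 5758652/570225

Using the convergent recurrence p_i = a_i*p_{i-1} + p_{i-2}, q_i = a_i*q_{i-1} + q_{i-2} with p_{-2}=0, p_{-1}=1, q_{-2}=1, q_{-1}=0:
  i=0: a_0=10, p_0 = 10*1 + 0 = 10, q_0 = 10*0 + 1 = 1.
  i=1: a_1=10, p_1 = 10*10 + 1 = 101, q_1 = 10*1 + 0 = 10.
  i=2: a_2=9, p_2 = 9*101 + 10 = 919, q_2 = 9*10 + 1 = 91.
  i=3: a_3=11, p_3 = 11*919 + 101 = 10210, q_3 = 11*91 + 10 = 1011.
  i=4: a_4=7, p_4 = 7*10210 + 919 = 72389, q_4 = 7*1011 + 91 = 7168.
  i=5: a_5=7, p_5 = 7*72389 + 10210 = 516933, q_5 = 7*7168 + 1011 = 51187.
  i=6: a_6=11, p_6 = 11*516933 + 72389 = 5758652, q_6 = 11*51187 + 7168 = 570225.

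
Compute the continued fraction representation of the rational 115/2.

[57; 2]

Run the Euclidean algorithm on 115 and 2; the successive quotients are the partial quotients a_0, a_1, ... (each step inverts the fractional part left over by the previous one):
  115 = 57*2 + 1, so a_0 = 57.
  2 = 2*1 + 0, so a_1 = 2.
The remainder reaches 0 after 2 divisions, so the expansion has 2 partial quotients, read off in order.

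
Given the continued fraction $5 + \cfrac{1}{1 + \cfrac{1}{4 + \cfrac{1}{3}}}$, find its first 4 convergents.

5/1, 6/1, 29/5, 93/16

Using the convergent recurrence p_i = a_i*p_{i-1} + p_{i-2}, q_i = a_i*q_{i-1} + q_{i-2} with p_{-2}=0, p_{-1}=1, q_{-2}=1, q_{-1}=0:
  i=0: a_0=5, p_0 = 5*1 + 0 = 5, q_0 = 5*0 + 1 = 1.
  i=1: a_1=1, p_1 = 1*5 + 1 = 6, q_1 = 1*1 + 0 = 1.
  i=2: a_2=4, p_2 = 4*6 + 5 = 29, q_2 = 4*1 + 1 = 5.
  i=3: a_3=3, p_3 = 3*29 + 6 = 93, q_3 = 3*5 + 1 = 16.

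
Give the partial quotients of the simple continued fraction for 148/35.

Run the Euclidean algorithm on 148 and 35; the successive quotients are the partial quotients a_0, a_1, ... (each step inverts the fractional part left over by the previous one):
  148 = 4*35 + 8, so a_0 = 4.
  35 = 4*8 + 3, so a_1 = 4.
  8 = 2*3 + 2, so a_2 = 2.
  3 = 1*2 + 1, so a_3 = 1.
  2 = 2*1 + 0, so a_4 = 2.
The remainder reaches 0 after 5 divisions, so the expansion has 5 partial quotients, read off in order.

[4; 4, 2, 1, 2]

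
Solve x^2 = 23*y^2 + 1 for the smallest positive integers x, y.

(x, y) = (24, 5)

First expand sqrt(23) as a continued fraction. With x_i = (sqrt(23) + m_i)/d_i and (m_0, d_0) = (0, 1): a_0 = floor(sqrt(23)) = 4, since 4^2 = 16 <= 23 < 25 = 5^2.
Iterate m_{i+1} = d_i*a_i - m_i, d_{i+1} = (23 - m_{i+1}^2)/d_i, a_{i+1} = floor((a_0 + m_{i+1})/d_{i+1}):
  m_1 = 1*4 - 0 = 4, d_1 = (23 - 4^2)/1 = 7/1 = 7, a_1 = floor((4 + 4)/7) = 1.
  m_2 = 7*1 - 4 = 3, d_2 = (23 - 3^2)/7 = 14/7 = 2, a_2 = floor((4 + 3)/2) = 3.
  m_3 = 2*3 - 3 = 3, d_3 = (23 - 3^2)/2 = 14/2 = 7, a_3 = floor((4 + 3)/7) = 1.
  m_4 = 7*1 - 3 = 4, d_4 = (23 - 4^2)/7 = 7/7 = 1, a_4 = floor((4 + 4)/1) = 8.
  m_5 = 1*8 - 4 = 4, d_5 = (23 - 4^2)/1 = 7/1 = 7: (m_5, d_5) = (m_1, d_1) = (4, 7), so from here the quotients repeat a_1, ..., a_4; the period length is 4.
So sqrt(23) = [4; (1, 3, 1, 8)] with period length k = 4.
k is even, so the fundamental solution of x^2 - 23y^2 = 1 is (p_{k-1}, q_{k-1}) = (p_3, q_3); compute convergents through index 3.
Convergents (p_i = a_i*p_{i-1} + p_{i-2}, q_i = a_i*q_{i-1} + q_{i-2} with p_{-2}=0, p_{-1}=1, q_{-2}=1, q_{-1}=0):
  i=0: a_0=4, p_0 = 4*1 + 0 = 4, q_0 = 4*0 + 1 = 1.
  i=1: a_1=1, p_1 = 1*4 + 1 = 5, q_1 = 1*1 + 0 = 1.
  i=2: a_2=3, p_2 = 3*5 + 4 = 19, q_2 = 3*1 + 1 = 4.
  i=3: a_3=1, p_3 = 1*19 + 5 = 24, q_3 = 1*4 + 1 = 5.
Check: 24^2 - 23*5^2 = 576 - 575 = 1, so (x, y) = (24, 5) solves the equation, and by the theorem it is the least positive solution.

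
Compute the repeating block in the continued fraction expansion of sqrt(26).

Write x_i = (sqrt(26) + m_i)/d_i with (m_0, d_0) = (0, 1). a_0 = floor(sqrt(26)) = 5, since 5^2 = 25 <= 26 < 36 = 6^2.
Iterate m_{i+1} = d_i*a_i - m_i, d_{i+1} = (26 - m_{i+1}^2)/d_i, a_{i+1} = floor((a_0 + m_{i+1})/d_{i+1}):
  m_1 = 1*5 - 0 = 5, d_1 = (26 - 5^2)/1 = 1/1 = 1, a_1 = floor((5 + 5)/1) = 10.
  m_2 = 1*10 - 5 = 5, d_2 = (26 - 5^2)/1 = 1/1 = 1: (m_2, d_2) = (m_1, d_1) = (5, 1), so from here the quotient a_1 repeats; the period length is 1.
Hence the expansion of sqrt(26) is a_0 = 5 followed by the repeating block 10 (period 1).

[5; (10)]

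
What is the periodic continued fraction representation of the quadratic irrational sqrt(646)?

[25; (2, 2, 2, 50)]

Write x_i = (sqrt(646) + m_i)/d_i with (m_0, d_0) = (0, 1). a_0 = floor(sqrt(646)) = 25, since 25^2 = 625 <= 646 < 676 = 26^2.
Iterate m_{i+1} = d_i*a_i - m_i, d_{i+1} = (646 - m_{i+1}^2)/d_i, a_{i+1} = floor((a_0 + m_{i+1})/d_{i+1}):
  m_1 = 1*25 - 0 = 25, d_1 = (646 - 25^2)/1 = 21/1 = 21, a_1 = floor((25 + 25)/21) = 2.
  m_2 = 21*2 - 25 = 17, d_2 = (646 - 17^2)/21 = 357/21 = 17, a_2 = floor((25 + 17)/17) = 2.
  m_3 = 17*2 - 17 = 17, d_3 = (646 - 17^2)/17 = 357/17 = 21, a_3 = floor((25 + 17)/21) = 2.
  m_4 = 21*2 - 17 = 25, d_4 = (646 - 25^2)/21 = 21/21 = 1, a_4 = floor((25 + 25)/1) = 50.
  m_5 = 1*50 - 25 = 25, d_5 = (646 - 25^2)/1 = 21/1 = 21: (m_5, d_5) = (m_1, d_1) = (25, 21), so from here the quotients repeat a_1, ..., a_4; the period length is 4.
Hence the expansion of sqrt(646) is a_0 = 25 followed by the repeating block 2, 2, 2, 50 (period 4).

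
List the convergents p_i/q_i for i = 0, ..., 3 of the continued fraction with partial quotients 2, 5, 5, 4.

2/1, 11/5, 57/26, 239/109

Using the convergent recurrence p_i = a_i*p_{i-1} + p_{i-2}, q_i = a_i*q_{i-1} + q_{i-2} with p_{-2}=0, p_{-1}=1, q_{-2}=1, q_{-1}=0:
  i=0: a_0=2, p_0 = 2*1 + 0 = 2, q_0 = 2*0 + 1 = 1.
  i=1: a_1=5, p_1 = 5*2 + 1 = 11, q_1 = 5*1 + 0 = 5.
  i=2: a_2=5, p_2 = 5*11 + 2 = 57, q_2 = 5*5 + 1 = 26.
  i=3: a_3=4, p_3 = 4*57 + 11 = 239, q_3 = 4*26 + 5 = 109.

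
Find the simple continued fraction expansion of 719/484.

Run the Euclidean algorithm on 719 and 484; the successive quotients are the partial quotients a_0, a_1, ... (each step inverts the fractional part left over by the previous one):
  719 = 1*484 + 235, so a_0 = 1.
  484 = 2*235 + 14, so a_1 = 2.
  235 = 16*14 + 11, so a_2 = 16.
  14 = 1*11 + 3, so a_3 = 1.
  11 = 3*3 + 2, so a_4 = 3.
  3 = 1*2 + 1, so a_5 = 1.
  2 = 2*1 + 0, so a_6 = 2.
The remainder reaches 0 after 7 divisions, so the expansion has 7 partial quotients, read off in order.

[1; 2, 16, 1, 3, 1, 2]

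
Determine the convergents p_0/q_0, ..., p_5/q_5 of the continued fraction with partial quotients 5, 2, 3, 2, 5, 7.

5/1, 11/2, 38/7, 87/16, 473/87, 3398/625

Using the convergent recurrence p_i = a_i*p_{i-1} + p_{i-2}, q_i = a_i*q_{i-1} + q_{i-2} with p_{-2}=0, p_{-1}=1, q_{-2}=1, q_{-1}=0:
  i=0: a_0=5, p_0 = 5*1 + 0 = 5, q_0 = 5*0 + 1 = 1.
  i=1: a_1=2, p_1 = 2*5 + 1 = 11, q_1 = 2*1 + 0 = 2.
  i=2: a_2=3, p_2 = 3*11 + 5 = 38, q_2 = 3*2 + 1 = 7.
  i=3: a_3=2, p_3 = 2*38 + 11 = 87, q_3 = 2*7 + 2 = 16.
  i=4: a_4=5, p_4 = 5*87 + 38 = 473, q_4 = 5*16 + 7 = 87.
  i=5: a_5=7, p_5 = 7*473 + 87 = 3398, q_5 = 7*87 + 16 = 625.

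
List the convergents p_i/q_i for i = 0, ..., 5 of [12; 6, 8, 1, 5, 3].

12/1, 73/6, 596/49, 669/55, 3941/324, 12492/1027

Using the convergent recurrence p_i = a_i*p_{i-1} + p_{i-2}, q_i = a_i*q_{i-1} + q_{i-2} with p_{-2}=0, p_{-1}=1, q_{-2}=1, q_{-1}=0:
  i=0: a_0=12, p_0 = 12*1 + 0 = 12, q_0 = 12*0 + 1 = 1.
  i=1: a_1=6, p_1 = 6*12 + 1 = 73, q_1 = 6*1 + 0 = 6.
  i=2: a_2=8, p_2 = 8*73 + 12 = 596, q_2 = 8*6 + 1 = 49.
  i=3: a_3=1, p_3 = 1*596 + 73 = 669, q_3 = 1*49 + 6 = 55.
  i=4: a_4=5, p_4 = 5*669 + 596 = 3941, q_4 = 5*55 + 49 = 324.
  i=5: a_5=3, p_5 = 3*3941 + 669 = 12492, q_5 = 3*324 + 55 = 1027.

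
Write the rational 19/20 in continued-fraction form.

[0; 1, 19]

Run the Euclidean algorithm on 19 and 20; the successive quotients are the partial quotients a_0, a_1, ... (each step inverts the fractional part left over by the previous one):
  19 = 0*20 + 19, so a_0 = 0.
  20 = 1*19 + 1, so a_1 = 1.
  19 = 19*1 + 0, so a_2 = 19.
The remainder reaches 0 after 3 divisions, so the expansion has 3 partial quotients, read off in order.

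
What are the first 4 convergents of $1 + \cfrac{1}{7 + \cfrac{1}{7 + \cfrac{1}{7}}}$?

Using the convergent recurrence p_i = a_i*p_{i-1} + p_{i-2}, q_i = a_i*q_{i-1} + q_{i-2} with p_{-2}=0, p_{-1}=1, q_{-2}=1, q_{-1}=0:
  i=0: a_0=1, p_0 = 1*1 + 0 = 1, q_0 = 1*0 + 1 = 1.
  i=1: a_1=7, p_1 = 7*1 + 1 = 8, q_1 = 7*1 + 0 = 7.
  i=2: a_2=7, p_2 = 7*8 + 1 = 57, q_2 = 7*7 + 1 = 50.
  i=3: a_3=7, p_3 = 7*57 + 8 = 407, q_3 = 7*50 + 7 = 357.

1/1, 8/7, 57/50, 407/357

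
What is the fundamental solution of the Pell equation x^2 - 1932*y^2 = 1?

First expand sqrt(1932) as a continued fraction. With x_i = (sqrt(1932) + m_i)/d_i and (m_0, d_0) = (0, 1): a_0 = floor(sqrt(1932)) = 43, since 43^2 = 1849 <= 1932 < 1936 = 44^2.
Iterate m_{i+1} = d_i*a_i - m_i, d_{i+1} = (1932 - m_{i+1}^2)/d_i, a_{i+1} = floor((a_0 + m_{i+1})/d_{i+1}):
  m_1 = 1*43 - 0 = 43, d_1 = (1932 - 43^2)/1 = 83/1 = 83, a_1 = floor((43 + 43)/83) = 1.
  m_2 = 83*1 - 43 = 40, d_2 = (1932 - 40^2)/83 = 332/83 = 4, a_2 = floor((43 + 40)/4) = 20.
  m_3 = 4*20 - 40 = 40, d_3 = (1932 - 40^2)/4 = 332/4 = 83, a_3 = floor((43 + 40)/83) = 1.
  m_4 = 83*1 - 40 = 43, d_4 = (1932 - 43^2)/83 = 83/83 = 1, a_4 = floor((43 + 43)/1) = 86.
  m_5 = 1*86 - 43 = 43, d_5 = (1932 - 43^2)/1 = 83/1 = 83: (m_5, d_5) = (m_1, d_1) = (43, 83), so from here the quotients repeat a_1, ..., a_4; the period length is 4.
So sqrt(1932) = [43; (1, 20, 1, 86)] with period length k = 4.
k is even, so the fundamental solution of x^2 - 1932y^2 = 1 is (p_{k-1}, q_{k-1}) = (p_3, q_3); compute convergents through index 3.
Convergents (p_i = a_i*p_{i-1} + p_{i-2}, q_i = a_i*q_{i-1} + q_{i-2} with p_{-2}=0, p_{-1}=1, q_{-2}=1, q_{-1}=0):
  i=0: a_0=43, p_0 = 43*1 + 0 = 43, q_0 = 43*0 + 1 = 1.
  i=1: a_1=1, p_1 = 1*43 + 1 = 44, q_1 = 1*1 + 0 = 1.
  i=2: a_2=20, p_2 = 20*44 + 43 = 923, q_2 = 20*1 + 1 = 21.
  i=3: a_3=1, p_3 = 1*923 + 44 = 967, q_3 = 1*21 + 1 = 22.
Check: 967^2 - 1932*22^2 = 935089 - 935088 = 1, so (x, y) = (967, 22) solves the equation, and by the theorem it is the least positive solution.

(x, y) = (967, 22)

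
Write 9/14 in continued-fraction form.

Run the Euclidean algorithm on 9 and 14; the successive quotients are the partial quotients a_0, a_1, ... (each step inverts the fractional part left over by the previous one):
  9 = 0*14 + 9, so a_0 = 0.
  14 = 1*9 + 5, so a_1 = 1.
  9 = 1*5 + 4, so a_2 = 1.
  5 = 1*4 + 1, so a_3 = 1.
  4 = 4*1 + 0, so a_4 = 4.
The remainder reaches 0 after 5 divisions, so the expansion has 5 partial quotients, read off in order.

[0; 1, 1, 1, 4]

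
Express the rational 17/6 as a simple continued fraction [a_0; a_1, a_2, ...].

[2; 1, 5]

Run the Euclidean algorithm on 17 and 6; the successive quotients are the partial quotients a_0, a_1, ... (each step inverts the fractional part left over by the previous one):
  17 = 2*6 + 5, so a_0 = 2.
  6 = 1*5 + 1, so a_1 = 1.
  5 = 5*1 + 0, so a_2 = 5.
The remainder reaches 0 after 3 divisions, so the expansion has 3 partial quotients, read off in order.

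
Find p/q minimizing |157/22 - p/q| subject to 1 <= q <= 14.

Expand x = 157/22 as a continued fraction with the Euclidean algorithm:
  157 = 7*22 + 3, so a_0 = 7.
  22 = 7*3 + 1, so a_1 = 7.
  3 = 3*1 + 0, so a_2 = 3.
so x = [7; 7, 3].
Convergents (p_i = a_i*p_{i-1} + p_{i-2}, q_i = a_i*q_{i-1} + q_{i-2} with p_{-2}=0, p_{-1}=1, q_{-2}=1, q_{-1}=0), until the denominator exceeds 14:
  i=0: a_0=7, p_0 = 7*1 + 0 = 7, q_0 = 7*0 + 1 = 1.
  i=1: a_1=7, p_1 = 7*7 + 1 = 50, q_1 = 7*1 + 0 = 7.
  i=2: a_2=3, p_2 = 3*50 + 7 = 157, q_2 = 3*7 + 1 = 22.
q_2 = 22 > 14, so the last convergent with denominator <= 14 is p_1/q_1 = 50/7.
The closest fraction with denominator <= 14 is either p_1/q_1 or the intermediate fraction (k*p_1 + p_0)/(k*q_1 + q_0) with the largest k >= 1 whose denominator stays <= 14; these approach x as k grows, and every other convergent or intermediate fraction in range is farther away.
Largest k: floor((14 - q_0)/q_1) = floor((14 - 1)/7) = 1.
That gives (1*50 + 7)/(1*7 + 1) = 57/8.
Compare the errors: |x - 50/7| = |157*7 - 50*22|/(22*7) = 1/154, and |x - 57/8| = |157*8 - 57*22|/(22*8) = 2/176.
Cross-multiplying, 1*176 = 176 < 308 = 2*154, so 1/154 is smaller: the convergent 50/7 is closer to x than 57/8.

50/7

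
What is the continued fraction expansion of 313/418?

Run the Euclidean algorithm on 313 and 418; the successive quotients are the partial quotients a_0, a_1, ... (each step inverts the fractional part left over by the previous one):
  313 = 0*418 + 313, so a_0 = 0.
  418 = 1*313 + 105, so a_1 = 1.
  313 = 2*105 + 103, so a_2 = 2.
  105 = 1*103 + 2, so a_3 = 1.
  103 = 51*2 + 1, so a_4 = 51.
  2 = 2*1 + 0, so a_5 = 2.
The remainder reaches 0 after 6 divisions, so the expansion has 6 partial quotients, read off in order.

[0; 1, 2, 1, 51, 2]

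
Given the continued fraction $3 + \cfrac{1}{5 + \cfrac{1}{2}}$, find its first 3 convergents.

3/1, 16/5, 35/11

Using the convergent recurrence p_i = a_i*p_{i-1} + p_{i-2}, q_i = a_i*q_{i-1} + q_{i-2} with p_{-2}=0, p_{-1}=1, q_{-2}=1, q_{-1}=0:
  i=0: a_0=3, p_0 = 3*1 + 0 = 3, q_0 = 3*0 + 1 = 1.
  i=1: a_1=5, p_1 = 5*3 + 1 = 16, q_1 = 5*1 + 0 = 5.
  i=2: a_2=2, p_2 = 2*16 + 3 = 35, q_2 = 2*5 + 1 = 11.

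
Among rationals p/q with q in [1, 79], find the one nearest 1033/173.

412/69

Expand x = 1033/173 as a continued fraction with the Euclidean algorithm:
  1033 = 5*173 + 168, so a_0 = 5.
  173 = 1*168 + 5, so a_1 = 1.
  168 = 33*5 + 3, so a_2 = 33.
  5 = 1*3 + 2, so a_3 = 1.
  3 = 1*2 + 1, so a_4 = 1.
  2 = 2*1 + 0, so a_5 = 2.
so x = [5; 1, 33, 1, 1, 2].
Convergents (p_i = a_i*p_{i-1} + p_{i-2}, q_i = a_i*q_{i-1} + q_{i-2} with p_{-2}=0, p_{-1}=1, q_{-2}=1, q_{-1}=0), until the denominator exceeds 79:
  i=0: a_0=5, p_0 = 5*1 + 0 = 5, q_0 = 5*0 + 1 = 1.
  i=1: a_1=1, p_1 = 1*5 + 1 = 6, q_1 = 1*1 + 0 = 1.
  i=2: a_2=33, p_2 = 33*6 + 5 = 203, q_2 = 33*1 + 1 = 34.
  i=3: a_3=1, p_3 = 1*203 + 6 = 209, q_3 = 1*34 + 1 = 35.
  i=4: a_4=1, p_4 = 1*209 + 203 = 412, q_4 = 1*35 + 34 = 69.
  i=5: a_5=2, p_5 = 2*412 + 209 = 1033, q_5 = 2*69 + 35 = 173.
q_5 = 173 > 79, so the last convergent with denominator <= 79 is p_4/q_4 = 412/69.
The closest fraction with denominator <= 79 is either p_4/q_4 or the intermediate fraction (k*p_4 + p_3)/(k*q_4 + q_3) with the largest k >= 1 whose denominator stays <= 79; these approach x as k grows, and every other convergent or intermediate fraction in range is farther away.
Largest k: floor((79 - q_3)/q_4) = floor((79 - 35)/69) = 0.
Since k = 0, no intermediate fraction beyond p_4/q_4 has denominator <= 79, so the convergent 412/69 is the closest (its error is |1033*69 - 412*173|/(173*69) = 1/11937).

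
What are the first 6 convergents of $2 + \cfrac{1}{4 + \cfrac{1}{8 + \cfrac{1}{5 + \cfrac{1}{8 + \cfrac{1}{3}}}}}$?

Using the convergent recurrence p_i = a_i*p_{i-1} + p_{i-2}, q_i = a_i*q_{i-1} + q_{i-2} with p_{-2}=0, p_{-1}=1, q_{-2}=1, q_{-1}=0:
  i=0: a_0=2, p_0 = 2*1 + 0 = 2, q_0 = 2*0 + 1 = 1.
  i=1: a_1=4, p_1 = 4*2 + 1 = 9, q_1 = 4*1 + 0 = 4.
  i=2: a_2=8, p_2 = 8*9 + 2 = 74, q_2 = 8*4 + 1 = 33.
  i=3: a_3=5, p_3 = 5*74 + 9 = 379, q_3 = 5*33 + 4 = 169.
  i=4: a_4=8, p_4 = 8*379 + 74 = 3106, q_4 = 8*169 + 33 = 1385.
  i=5: a_5=3, p_5 = 3*3106 + 379 = 9697, q_5 = 3*1385 + 169 = 4324.

2/1, 9/4, 74/33, 379/169, 3106/1385, 9697/4324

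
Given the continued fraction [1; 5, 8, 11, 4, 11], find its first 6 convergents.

Using the convergent recurrence p_i = a_i*p_{i-1} + p_{i-2}, q_i = a_i*q_{i-1} + q_{i-2} with p_{-2}=0, p_{-1}=1, q_{-2}=1, q_{-1}=0:
  i=0: a_0=1, p_0 = 1*1 + 0 = 1, q_0 = 1*0 + 1 = 1.
  i=1: a_1=5, p_1 = 5*1 + 1 = 6, q_1 = 5*1 + 0 = 5.
  i=2: a_2=8, p_2 = 8*6 + 1 = 49, q_2 = 8*5 + 1 = 41.
  i=3: a_3=11, p_3 = 11*49 + 6 = 545, q_3 = 11*41 + 5 = 456.
  i=4: a_4=4, p_4 = 4*545 + 49 = 2229, q_4 = 4*456 + 41 = 1865.
  i=5: a_5=11, p_5 = 11*2229 + 545 = 25064, q_5 = 11*1865 + 456 = 20971.

1/1, 6/5, 49/41, 545/456, 2229/1865, 25064/20971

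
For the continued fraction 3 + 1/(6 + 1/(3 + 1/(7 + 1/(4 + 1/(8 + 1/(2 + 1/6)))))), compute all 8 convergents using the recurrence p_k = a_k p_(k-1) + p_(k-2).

3/1, 19/6, 60/19, 439/139, 1816/575, 14967/4739, 31750/10053, 205467/65057

Using the convergent recurrence p_i = a_i*p_{i-1} + p_{i-2}, q_i = a_i*q_{i-1} + q_{i-2} with p_{-2}=0, p_{-1}=1, q_{-2}=1, q_{-1}=0:
  i=0: a_0=3, p_0 = 3*1 + 0 = 3, q_0 = 3*0 + 1 = 1.
  i=1: a_1=6, p_1 = 6*3 + 1 = 19, q_1 = 6*1 + 0 = 6.
  i=2: a_2=3, p_2 = 3*19 + 3 = 60, q_2 = 3*6 + 1 = 19.
  i=3: a_3=7, p_3 = 7*60 + 19 = 439, q_3 = 7*19 + 6 = 139.
  i=4: a_4=4, p_4 = 4*439 + 60 = 1816, q_4 = 4*139 + 19 = 575.
  i=5: a_5=8, p_5 = 8*1816 + 439 = 14967, q_5 = 8*575 + 139 = 4739.
  i=6: a_6=2, p_6 = 2*14967 + 1816 = 31750, q_6 = 2*4739 + 575 = 10053.
  i=7: a_7=6, p_7 = 6*31750 + 14967 = 205467, q_7 = 6*10053 + 4739 = 65057.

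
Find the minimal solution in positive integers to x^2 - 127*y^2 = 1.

First expand sqrt(127) as a continued fraction. With x_i = (sqrt(127) + m_i)/d_i and (m_0, d_0) = (0, 1): a_0 = floor(sqrt(127)) = 11, since 11^2 = 121 <= 127 < 144 = 12^2.
Iterate m_{i+1} = d_i*a_i - m_i, d_{i+1} = (127 - m_{i+1}^2)/d_i, a_{i+1} = floor((a_0 + m_{i+1})/d_{i+1}):
  m_1 = 1*11 - 0 = 11, d_1 = (127 - 11^2)/1 = 6/1 = 6, a_1 = floor((11 + 11)/6) = 3.
  m_2 = 6*3 - 11 = 7, d_2 = (127 - 7^2)/6 = 78/6 = 13, a_2 = floor((11 + 7)/13) = 1.
  m_3 = 13*1 - 7 = 6, d_3 = (127 - 6^2)/13 = 91/13 = 7, a_3 = floor((11 + 6)/7) = 2.
  m_4 = 7*2 - 6 = 8, d_4 = (127 - 8^2)/7 = 63/7 = 9, a_4 = floor((11 + 8)/9) = 2.
  m_5 = 9*2 - 8 = 10, d_5 = (127 - 10^2)/9 = 27/9 = 3, a_5 = floor((11 + 10)/3) = 7.
  m_6 = 3*7 - 10 = 11, d_6 = (127 - 11^2)/3 = 6/3 = 2, a_6 = floor((11 + 11)/2) = 11.
  m_7 = 2*11 - 11 = 11, d_7 = (127 - 11^2)/2 = 6/2 = 3, a_7 = floor((11 + 11)/3) = 7.
  m_8 = 3*7 - 11 = 10, d_8 = (127 - 10^2)/3 = 27/3 = 9, a_8 = floor((11 + 10)/9) = 2.
  m_9 = 9*2 - 10 = 8, d_9 = (127 - 8^2)/9 = 63/9 = 7, a_9 = floor((11 + 8)/7) = 2.
  m_10 = 7*2 - 8 = 6, d_10 = (127 - 6^2)/7 = 91/7 = 13, a_10 = floor((11 + 6)/13) = 1.
  m_11 = 13*1 - 6 = 7, d_11 = (127 - 7^2)/13 = 78/13 = 6, a_11 = floor((11 + 7)/6) = 3.
  m_12 = 6*3 - 7 = 11, d_12 = (127 - 11^2)/6 = 6/6 = 1, a_12 = floor((11 + 11)/1) = 22.
  m_13 = 1*22 - 11 = 11, d_13 = (127 - 11^2)/1 = 6/1 = 6: (m_13, d_13) = (m_1, d_1) = (11, 6), so from here the quotients repeat a_1, ..., a_12; the period length is 12.
So sqrt(127) = [11; (3, 1, 2, 2, 7, 11, 7, 2, 2, 1, 3, 22)] with period length k = 12.
k is even, so the fundamental solution of x^2 - 127y^2 = 1 is (p_{k-1}, q_{k-1}) = (p_11, q_11); compute convergents through index 11.
Convergents (p_i = a_i*p_{i-1} + p_{i-2}, q_i = a_i*q_{i-1} + q_{i-2} with p_{-2}=0, p_{-1}=1, q_{-2}=1, q_{-1}=0):
  i=0: a_0=11, p_0 = 11*1 + 0 = 11, q_0 = 11*0 + 1 = 1.
  i=1: a_1=3, p_1 = 3*11 + 1 = 34, q_1 = 3*1 + 0 = 3.
  i=2: a_2=1, p_2 = 1*34 + 11 = 45, q_2 = 1*3 + 1 = 4.
  i=3: a_3=2, p_3 = 2*45 + 34 = 124, q_3 = 2*4 + 3 = 11.
  i=4: a_4=2, p_4 = 2*124 + 45 = 293, q_4 = 2*11 + 4 = 26.
  i=5: a_5=7, p_5 = 7*293 + 124 = 2175, q_5 = 7*26 + 11 = 193.
  i=6: a_6=11, p_6 = 11*2175 + 293 = 24218, q_6 = 11*193 + 26 = 2149.
  i=7: a_7=7, p_7 = 7*24218 + 2175 = 171701, q_7 = 7*2149 + 193 = 15236.
  i=8: a_8=2, p_8 = 2*171701 + 24218 = 367620, q_8 = 2*15236 + 2149 = 32621.
  i=9: a_9=2, p_9 = 2*367620 + 171701 = 906941, q_9 = 2*32621 + 15236 = 80478.
  i=10: a_10=1, p_10 = 1*906941 + 367620 = 1274561, q_10 = 1*80478 + 32621 = 113099.
  i=11: a_11=3, p_11 = 3*1274561 + 906941 = 4730624, q_11 = 3*113099 + 80478 = 419775.
Check: 4730624^2 - 127*419775^2 = 22378803429376 - 22378803429375 = 1, so (x, y) = (4730624, 419775) solves the equation, and by the theorem it is the least positive solution.

(x, y) = (4730624, 419775)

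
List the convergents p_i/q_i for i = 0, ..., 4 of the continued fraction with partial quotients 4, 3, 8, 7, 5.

Using the convergent recurrence p_i = a_i*p_{i-1} + p_{i-2}, q_i = a_i*q_{i-1} + q_{i-2} with p_{-2}=0, p_{-1}=1, q_{-2}=1, q_{-1}=0:
  i=0: a_0=4, p_0 = 4*1 + 0 = 4, q_0 = 4*0 + 1 = 1.
  i=1: a_1=3, p_1 = 3*4 + 1 = 13, q_1 = 3*1 + 0 = 3.
  i=2: a_2=8, p_2 = 8*13 + 4 = 108, q_2 = 8*3 + 1 = 25.
  i=3: a_3=7, p_3 = 7*108 + 13 = 769, q_3 = 7*25 + 3 = 178.
  i=4: a_4=5, p_4 = 5*769 + 108 = 3953, q_4 = 5*178 + 25 = 915.

4/1, 13/3, 108/25, 769/178, 3953/915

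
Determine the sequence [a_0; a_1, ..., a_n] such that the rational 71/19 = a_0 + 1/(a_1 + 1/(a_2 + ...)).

Run the Euclidean algorithm on 71 and 19; the successive quotients are the partial quotients a_0, a_1, ... (each step inverts the fractional part left over by the previous one):
  71 = 3*19 + 14, so a_0 = 3.
  19 = 1*14 + 5, so a_1 = 1.
  14 = 2*5 + 4, so a_2 = 2.
  5 = 1*4 + 1, so a_3 = 1.
  4 = 4*1 + 0, so a_4 = 4.
The remainder reaches 0 after 5 divisions, so the expansion has 5 partial quotients, read off in order.

[3; 1, 2, 1, 4]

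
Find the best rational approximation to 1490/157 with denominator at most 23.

Expand x = 1490/157 as a continued fraction with the Euclidean algorithm:
  1490 = 9*157 + 77, so a_0 = 9.
  157 = 2*77 + 3, so a_1 = 2.
  77 = 25*3 + 2, so a_2 = 25.
  3 = 1*2 + 1, so a_3 = 1.
  2 = 2*1 + 0, so a_4 = 2.
so x = [9; 2, 25, 1, 2].
Convergents (p_i = a_i*p_{i-1} + p_{i-2}, q_i = a_i*q_{i-1} + q_{i-2} with p_{-2}=0, p_{-1}=1, q_{-2}=1, q_{-1}=0), until the denominator exceeds 23:
  i=0: a_0=9, p_0 = 9*1 + 0 = 9, q_0 = 9*0 + 1 = 1.
  i=1: a_1=2, p_1 = 2*9 + 1 = 19, q_1 = 2*1 + 0 = 2.
  i=2: a_2=25, p_2 = 25*19 + 9 = 484, q_2 = 25*2 + 1 = 51.
q_2 = 51 > 23, so the last convergent with denominator <= 23 is p_1/q_1 = 19/2.
The closest fraction with denominator <= 23 is either p_1/q_1 or the intermediate fraction (k*p_1 + p_0)/(k*q_1 + q_0) with the largest k >= 1 whose denominator stays <= 23; these approach x as k grows, and every other convergent or intermediate fraction in range is farther away.
Largest k: floor((23 - q_0)/q_1) = floor((23 - 1)/2) = 11.
That gives (11*19 + 9)/(11*2 + 1) = 218/23.
Compare the errors: |x - 19/2| = |1490*2 - 19*157|/(157*2) = 3/314, and |x - 218/23| = |1490*23 - 218*157|/(157*23) = 44/3611.
Cross-multiplying, 3*3611 = 10833 < 13816 = 44*314, so 3/314 is smaller: the convergent 19/2 is closer to x than 218/23.

19/2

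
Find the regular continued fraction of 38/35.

Run the Euclidean algorithm on 38 and 35; the successive quotients are the partial quotients a_0, a_1, ... (each step inverts the fractional part left over by the previous one):
  38 = 1*35 + 3, so a_0 = 1.
  35 = 11*3 + 2, so a_1 = 11.
  3 = 1*2 + 1, so a_2 = 1.
  2 = 2*1 + 0, so a_3 = 2.
The remainder reaches 0 after 4 divisions, so the expansion has 4 partial quotients, read off in order.

[1; 11, 1, 2]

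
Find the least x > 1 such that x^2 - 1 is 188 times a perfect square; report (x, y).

(x, y) = (4607, 336)

First expand sqrt(188) as a continued fraction. With x_i = (sqrt(188) + m_i)/d_i and (m_0, d_0) = (0, 1): a_0 = floor(sqrt(188)) = 13, since 13^2 = 169 <= 188 < 196 = 14^2.
Iterate m_{i+1} = d_i*a_i - m_i, d_{i+1} = (188 - m_{i+1}^2)/d_i, a_{i+1} = floor((a_0 + m_{i+1})/d_{i+1}):
  m_1 = 1*13 - 0 = 13, d_1 = (188 - 13^2)/1 = 19/1 = 19, a_1 = floor((13 + 13)/19) = 1.
  m_2 = 19*1 - 13 = 6, d_2 = (188 - 6^2)/19 = 152/19 = 8, a_2 = floor((13 + 6)/8) = 2.
  m_3 = 8*2 - 6 = 10, d_3 = (188 - 10^2)/8 = 88/8 = 11, a_3 = floor((13 + 10)/11) = 2.
  m_4 = 11*2 - 10 = 12, d_4 = (188 - 12^2)/11 = 44/11 = 4, a_4 = floor((13 + 12)/4) = 6.
  m_5 = 4*6 - 12 = 12, d_5 = (188 - 12^2)/4 = 44/4 = 11, a_5 = floor((13 + 12)/11) = 2.
  m_6 = 11*2 - 12 = 10, d_6 = (188 - 10^2)/11 = 88/11 = 8, a_6 = floor((13 + 10)/8) = 2.
  m_7 = 8*2 - 10 = 6, d_7 = (188 - 6^2)/8 = 152/8 = 19, a_7 = floor((13 + 6)/19) = 1.
  m_8 = 19*1 - 6 = 13, d_8 = (188 - 13^2)/19 = 19/19 = 1, a_8 = floor((13 + 13)/1) = 26.
  m_9 = 1*26 - 13 = 13, d_9 = (188 - 13^2)/1 = 19/1 = 19: (m_9, d_9) = (m_1, d_1) = (13, 19), so from here the quotients repeat a_1, ..., a_8; the period length is 8.
So sqrt(188) = [13; (1, 2, 2, 6, 2, 2, 1, 26)] with period length k = 8.
k is even, so the fundamental solution of x^2 - 188y^2 = 1 is (p_{k-1}, q_{k-1}) = (p_7, q_7); compute convergents through index 7.
Convergents (p_i = a_i*p_{i-1} + p_{i-2}, q_i = a_i*q_{i-1} + q_{i-2} with p_{-2}=0, p_{-1}=1, q_{-2}=1, q_{-1}=0):
  i=0: a_0=13, p_0 = 13*1 + 0 = 13, q_0 = 13*0 + 1 = 1.
  i=1: a_1=1, p_1 = 1*13 + 1 = 14, q_1 = 1*1 + 0 = 1.
  i=2: a_2=2, p_2 = 2*14 + 13 = 41, q_2 = 2*1 + 1 = 3.
  i=3: a_3=2, p_3 = 2*41 + 14 = 96, q_3 = 2*3 + 1 = 7.
  i=4: a_4=6, p_4 = 6*96 + 41 = 617, q_4 = 6*7 + 3 = 45.
  i=5: a_5=2, p_5 = 2*617 + 96 = 1330, q_5 = 2*45 + 7 = 97.
  i=6: a_6=2, p_6 = 2*1330 + 617 = 3277, q_6 = 2*97 + 45 = 239.
  i=7: a_7=1, p_7 = 1*3277 + 1330 = 4607, q_7 = 1*239 + 97 = 336.
Check: 4607^2 - 188*336^2 = 21224449 - 21224448 = 1, so (x, y) = (4607, 336) solves the equation, and by the theorem it is the least positive solution.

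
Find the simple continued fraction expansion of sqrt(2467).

[49; (1, 2, 49, 2, 1, 98)]

Write x_i = (sqrt(2467) + m_i)/d_i with (m_0, d_0) = (0, 1). a_0 = floor(sqrt(2467)) = 49, since 49^2 = 2401 <= 2467 < 2500 = 50^2.
Iterate m_{i+1} = d_i*a_i - m_i, d_{i+1} = (2467 - m_{i+1}^2)/d_i, a_{i+1} = floor((a_0 + m_{i+1})/d_{i+1}):
  m_1 = 1*49 - 0 = 49, d_1 = (2467 - 49^2)/1 = 66/1 = 66, a_1 = floor((49 + 49)/66) = 1.
  m_2 = 66*1 - 49 = 17, d_2 = (2467 - 17^2)/66 = 2178/66 = 33, a_2 = floor((49 + 17)/33) = 2.
  m_3 = 33*2 - 17 = 49, d_3 = (2467 - 49^2)/33 = 66/33 = 2, a_3 = floor((49 + 49)/2) = 49.
  m_4 = 2*49 - 49 = 49, d_4 = (2467 - 49^2)/2 = 66/2 = 33, a_4 = floor((49 + 49)/33) = 2.
  m_5 = 33*2 - 49 = 17, d_5 = (2467 - 17^2)/33 = 2178/33 = 66, a_5 = floor((49 + 17)/66) = 1.
  m_6 = 66*1 - 17 = 49, d_6 = (2467 - 49^2)/66 = 66/66 = 1, a_6 = floor((49 + 49)/1) = 98.
  m_7 = 1*98 - 49 = 49, d_7 = (2467 - 49^2)/1 = 66/1 = 66: (m_7, d_7) = (m_1, d_1) = (49, 66), so from here the quotients repeat a_1, ..., a_6; the period length is 6.
Hence the expansion of sqrt(2467) is a_0 = 49 followed by the repeating block 1, 2, 49, 2, 1, 98 (period 6).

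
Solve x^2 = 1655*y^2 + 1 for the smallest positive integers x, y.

(x, y) = (320409, 7876)

First expand sqrt(1655) as a continued fraction. With x_i = (sqrt(1655) + m_i)/d_i and (m_0, d_0) = (0, 1): a_0 = floor(sqrt(1655)) = 40, since 40^2 = 1600 <= 1655 < 1681 = 41^2.
Iterate m_{i+1} = d_i*a_i - m_i, d_{i+1} = (1655 - m_{i+1}^2)/d_i, a_{i+1} = floor((a_0 + m_{i+1})/d_{i+1}):
  m_1 = 1*40 - 0 = 40, d_1 = (1655 - 40^2)/1 = 55/1 = 55, a_1 = floor((40 + 40)/55) = 1.
  m_2 = 55*1 - 40 = 15, d_2 = (1655 - 15^2)/55 = 1430/55 = 26, a_2 = floor((40 + 15)/26) = 2.
  m_3 = 26*2 - 15 = 37, d_3 = (1655 - 37^2)/26 = 286/26 = 11, a_3 = floor((40 + 37)/11) = 7.
  m_4 = 11*7 - 37 = 40, d_4 = (1655 - 40^2)/11 = 55/11 = 5, a_4 = floor((40 + 40)/5) = 16.
  m_5 = 5*16 - 40 = 40, d_5 = (1655 - 40^2)/5 = 55/5 = 11, a_5 = floor((40 + 40)/11) = 7.
  m_6 = 11*7 - 40 = 37, d_6 = (1655 - 37^2)/11 = 286/11 = 26, a_6 = floor((40 + 37)/26) = 2.
  m_7 = 26*2 - 37 = 15, d_7 = (1655 - 15^2)/26 = 1430/26 = 55, a_7 = floor((40 + 15)/55) = 1.
  m_8 = 55*1 - 15 = 40, d_8 = (1655 - 40^2)/55 = 55/55 = 1, a_8 = floor((40 + 40)/1) = 80.
  m_9 = 1*80 - 40 = 40, d_9 = (1655 - 40^2)/1 = 55/1 = 55: (m_9, d_9) = (m_1, d_1) = (40, 55), so from here the quotients repeat a_1, ..., a_8; the period length is 8.
So sqrt(1655) = [40; (1, 2, 7, 16, 7, 2, 1, 80)] with period length k = 8.
k is even, so the fundamental solution of x^2 - 1655y^2 = 1 is (p_{k-1}, q_{k-1}) = (p_7, q_7); compute convergents through index 7.
Convergents (p_i = a_i*p_{i-1} + p_{i-2}, q_i = a_i*q_{i-1} + q_{i-2} with p_{-2}=0, p_{-1}=1, q_{-2}=1, q_{-1}=0):
  i=0: a_0=40, p_0 = 40*1 + 0 = 40, q_0 = 40*0 + 1 = 1.
  i=1: a_1=1, p_1 = 1*40 + 1 = 41, q_1 = 1*1 + 0 = 1.
  i=2: a_2=2, p_2 = 2*41 + 40 = 122, q_2 = 2*1 + 1 = 3.
  i=3: a_3=7, p_3 = 7*122 + 41 = 895, q_3 = 7*3 + 1 = 22.
  i=4: a_4=16, p_4 = 16*895 + 122 = 14442, q_4 = 16*22 + 3 = 355.
  i=5: a_5=7, p_5 = 7*14442 + 895 = 101989, q_5 = 7*355 + 22 = 2507.
  i=6: a_6=2, p_6 = 2*101989 + 14442 = 218420, q_6 = 2*2507 + 355 = 5369.
  i=7: a_7=1, p_7 = 1*218420 + 101989 = 320409, q_7 = 1*5369 + 2507 = 7876.
Check: 320409^2 - 1655*7876^2 = 102661927281 - 102661927280 = 1, so (x, y) = (320409, 7876) solves the equation, and by the theorem it is the least positive solution.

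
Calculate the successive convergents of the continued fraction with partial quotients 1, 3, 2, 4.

1/1, 4/3, 9/7, 40/31

Using the convergent recurrence p_i = a_i*p_{i-1} + p_{i-2}, q_i = a_i*q_{i-1} + q_{i-2} with p_{-2}=0, p_{-1}=1, q_{-2}=1, q_{-1}=0:
  i=0: a_0=1, p_0 = 1*1 + 0 = 1, q_0 = 1*0 + 1 = 1.
  i=1: a_1=3, p_1 = 3*1 + 1 = 4, q_1 = 3*1 + 0 = 3.
  i=2: a_2=2, p_2 = 2*4 + 1 = 9, q_2 = 2*3 + 1 = 7.
  i=3: a_3=4, p_3 = 4*9 + 4 = 40, q_3 = 4*7 + 3 = 31.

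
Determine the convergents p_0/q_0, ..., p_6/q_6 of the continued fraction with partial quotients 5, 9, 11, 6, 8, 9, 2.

5/1, 46/9, 511/100, 3112/609, 25407/4972, 231775/45357, 488957/95686

Using the convergent recurrence p_i = a_i*p_{i-1} + p_{i-2}, q_i = a_i*q_{i-1} + q_{i-2} with p_{-2}=0, p_{-1}=1, q_{-2}=1, q_{-1}=0:
  i=0: a_0=5, p_0 = 5*1 + 0 = 5, q_0 = 5*0 + 1 = 1.
  i=1: a_1=9, p_1 = 9*5 + 1 = 46, q_1 = 9*1 + 0 = 9.
  i=2: a_2=11, p_2 = 11*46 + 5 = 511, q_2 = 11*9 + 1 = 100.
  i=3: a_3=6, p_3 = 6*511 + 46 = 3112, q_3 = 6*100 + 9 = 609.
  i=4: a_4=8, p_4 = 8*3112 + 511 = 25407, q_4 = 8*609 + 100 = 4972.
  i=5: a_5=9, p_5 = 9*25407 + 3112 = 231775, q_5 = 9*4972 + 609 = 45357.
  i=6: a_6=2, p_6 = 2*231775 + 25407 = 488957, q_6 = 2*45357 + 4972 = 95686.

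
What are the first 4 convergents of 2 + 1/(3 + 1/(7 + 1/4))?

Using the convergent recurrence p_i = a_i*p_{i-1} + p_{i-2}, q_i = a_i*q_{i-1} + q_{i-2} with p_{-2}=0, p_{-1}=1, q_{-2}=1, q_{-1}=0:
  i=0: a_0=2, p_0 = 2*1 + 0 = 2, q_0 = 2*0 + 1 = 1.
  i=1: a_1=3, p_1 = 3*2 + 1 = 7, q_1 = 3*1 + 0 = 3.
  i=2: a_2=7, p_2 = 7*7 + 2 = 51, q_2 = 7*3 + 1 = 22.
  i=3: a_3=4, p_3 = 4*51 + 7 = 211, q_3 = 4*22 + 3 = 91.

2/1, 7/3, 51/22, 211/91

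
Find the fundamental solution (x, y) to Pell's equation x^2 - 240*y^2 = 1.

First expand sqrt(240) as a continued fraction. With x_i = (sqrt(240) + m_i)/d_i and (m_0, d_0) = (0, 1): a_0 = floor(sqrt(240)) = 15, since 15^2 = 225 <= 240 < 256 = 16^2.
Iterate m_{i+1} = d_i*a_i - m_i, d_{i+1} = (240 - m_{i+1}^2)/d_i, a_{i+1} = floor((a_0 + m_{i+1})/d_{i+1}):
  m_1 = 1*15 - 0 = 15, d_1 = (240 - 15^2)/1 = 15/1 = 15, a_1 = floor((15 + 15)/15) = 2.
  m_2 = 15*2 - 15 = 15, d_2 = (240 - 15^2)/15 = 15/15 = 1, a_2 = floor((15 + 15)/1) = 30.
  m_3 = 1*30 - 15 = 15, d_3 = (240 - 15^2)/1 = 15/1 = 15: (m_3, d_3) = (m_1, d_1) = (15, 15), so from here the quotients repeat a_1, a_2; the period length is 2.
So sqrt(240) = [15; (2, 30)] with period length k = 2.
k is even, so the fundamental solution of x^2 - 240y^2 = 1 is (p_{k-1}, q_{k-1}) = (p_1, q_1); compute convergents through index 1.
Convergents (p_i = a_i*p_{i-1} + p_{i-2}, q_i = a_i*q_{i-1} + q_{i-2} with p_{-2}=0, p_{-1}=1, q_{-2}=1, q_{-1}=0):
  i=0: a_0=15, p_0 = 15*1 + 0 = 15, q_0 = 15*0 + 1 = 1.
  i=1: a_1=2, p_1 = 2*15 + 1 = 31, q_1 = 2*1 + 0 = 2.
Check: 31^2 - 240*2^2 = 961 - 960 = 1, so (x, y) = (31, 2) solves the equation, and by the theorem it is the least positive solution.

(x, y) = (31, 2)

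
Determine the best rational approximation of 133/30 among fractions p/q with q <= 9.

Expand x = 133/30 as a continued fraction with the Euclidean algorithm:
  133 = 4*30 + 13, so a_0 = 4.
  30 = 2*13 + 4, so a_1 = 2.
  13 = 3*4 + 1, so a_2 = 3.
  4 = 4*1 + 0, so a_3 = 4.
so x = [4; 2, 3, 4].
Convergents (p_i = a_i*p_{i-1} + p_{i-2}, q_i = a_i*q_{i-1} + q_{i-2} with p_{-2}=0, p_{-1}=1, q_{-2}=1, q_{-1}=0), until the denominator exceeds 9:
  i=0: a_0=4, p_0 = 4*1 + 0 = 4, q_0 = 4*0 + 1 = 1.
  i=1: a_1=2, p_1 = 2*4 + 1 = 9, q_1 = 2*1 + 0 = 2.
  i=2: a_2=3, p_2 = 3*9 + 4 = 31, q_2 = 3*2 + 1 = 7.
  i=3: a_3=4, p_3 = 4*31 + 9 = 133, q_3 = 4*7 + 2 = 30.
q_3 = 30 > 9, so the last convergent with denominator <= 9 is p_2/q_2 = 31/7.
The closest fraction with denominator <= 9 is either p_2/q_2 or the intermediate fraction (k*p_2 + p_1)/(k*q_2 + q_1) with the largest k >= 1 whose denominator stays <= 9; these approach x as k grows, and every other convergent or intermediate fraction in range is farther away.
Largest k: floor((9 - q_1)/q_2) = floor((9 - 2)/7) = 1.
That gives (1*31 + 9)/(1*7 + 2) = 40/9.
Compare the errors: |x - 31/7| = |133*7 - 31*30|/(30*7) = 1/210, and |x - 40/9| = |133*9 - 40*30|/(30*9) = 3/270.
Cross-multiplying, 1*270 = 270 < 630 = 3*210, so 1/210 is smaller: the convergent 31/7 is closer to x than 40/9.

31/7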